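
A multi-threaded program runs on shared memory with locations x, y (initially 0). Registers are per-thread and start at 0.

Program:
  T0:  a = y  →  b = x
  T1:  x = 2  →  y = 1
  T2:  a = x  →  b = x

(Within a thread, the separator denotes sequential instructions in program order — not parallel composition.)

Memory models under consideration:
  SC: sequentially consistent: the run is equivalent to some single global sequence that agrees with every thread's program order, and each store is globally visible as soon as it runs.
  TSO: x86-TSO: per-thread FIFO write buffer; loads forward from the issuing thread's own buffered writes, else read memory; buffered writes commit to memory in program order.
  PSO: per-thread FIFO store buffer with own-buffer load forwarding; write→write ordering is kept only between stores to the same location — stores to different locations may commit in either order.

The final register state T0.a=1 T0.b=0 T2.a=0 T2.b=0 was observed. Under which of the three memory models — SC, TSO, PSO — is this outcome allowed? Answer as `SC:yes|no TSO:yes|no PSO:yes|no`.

outcome vector order: (T0.a,T0.b,T2.a,T2.b)
under SC → <0 0 0 0>, <0 0 0 2>, <0 0 2 2>, <0 2 0 0>, <0 2 0 2>, <0 2 2 2>, <1 2 0 0>, <1 2 0 2>, <1 2 2 2>
under TSO → <0 0 0 0>, <0 0 0 2>, <0 0 2 2>, <0 2 0 0>, <0 2 0 2>, <0 2 2 2>, <1 2 0 0>, <1 2 0 2>, <1 2 2 2>
under PSO → <0 0 0 0>, <0 0 0 2>, <0 0 2 2>, <0 2 0 0>, <0 2 0 2>, <0 2 2 2>, <1 0 0 0>, <1 0 0 2>, <1 0 2 2>, <1 2 0 0>, <1 2 0 2>, <1 2 2 2>
target <1 0 0 0> ∈ {PSO}

SC:no TSO:no PSO:yes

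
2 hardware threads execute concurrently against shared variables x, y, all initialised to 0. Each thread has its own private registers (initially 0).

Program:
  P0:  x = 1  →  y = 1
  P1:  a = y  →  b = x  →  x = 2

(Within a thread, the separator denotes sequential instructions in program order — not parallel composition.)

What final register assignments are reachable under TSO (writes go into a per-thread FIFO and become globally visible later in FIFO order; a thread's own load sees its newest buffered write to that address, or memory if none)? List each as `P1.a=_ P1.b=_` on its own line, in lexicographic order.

outcome vector order: (P1.a,P1.b)
|TSO outcomes| = 3

P1.a=0 P1.b=0
P1.a=0 P1.b=1
P1.a=1 P1.b=1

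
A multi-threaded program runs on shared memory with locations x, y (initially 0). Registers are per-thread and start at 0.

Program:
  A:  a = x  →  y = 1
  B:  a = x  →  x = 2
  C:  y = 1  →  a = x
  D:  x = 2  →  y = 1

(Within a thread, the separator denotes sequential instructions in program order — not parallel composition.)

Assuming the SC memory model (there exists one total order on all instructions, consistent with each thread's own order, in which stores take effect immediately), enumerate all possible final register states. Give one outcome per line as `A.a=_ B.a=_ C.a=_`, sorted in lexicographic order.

outcome vector order: (A.a,B.a,C.a)
|SC outcomes| = 8

A.a=0 B.a=0 C.a=0
A.a=0 B.a=0 C.a=2
A.a=0 B.a=2 C.a=0
A.a=0 B.a=2 C.a=2
A.a=2 B.a=0 C.a=0
A.a=2 B.a=0 C.a=2
A.a=2 B.a=2 C.a=0
A.a=2 B.a=2 C.a=2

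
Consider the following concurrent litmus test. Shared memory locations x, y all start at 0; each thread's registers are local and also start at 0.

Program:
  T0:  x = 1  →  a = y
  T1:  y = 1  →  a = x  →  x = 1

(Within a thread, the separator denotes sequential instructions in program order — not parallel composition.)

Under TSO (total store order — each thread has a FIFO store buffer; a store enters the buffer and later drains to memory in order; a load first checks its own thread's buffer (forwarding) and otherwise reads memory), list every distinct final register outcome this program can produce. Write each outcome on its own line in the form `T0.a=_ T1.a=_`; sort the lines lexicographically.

outcome vector order: (T0.a,T1.a)
|TSO outcomes| = 4

T0.a=0 T1.a=0
T0.a=0 T1.a=1
T0.a=1 T1.a=0
T0.a=1 T1.a=1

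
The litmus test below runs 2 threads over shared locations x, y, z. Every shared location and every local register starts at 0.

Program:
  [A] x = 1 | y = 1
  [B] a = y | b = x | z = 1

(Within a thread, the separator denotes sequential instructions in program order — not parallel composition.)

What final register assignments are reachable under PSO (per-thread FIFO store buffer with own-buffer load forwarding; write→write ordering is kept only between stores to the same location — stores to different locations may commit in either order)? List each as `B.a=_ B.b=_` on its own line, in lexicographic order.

outcome vector order: (B.a,B.b)
|PSO outcomes| = 4

B.a=0 B.b=0
B.a=0 B.b=1
B.a=1 B.b=0
B.a=1 B.b=1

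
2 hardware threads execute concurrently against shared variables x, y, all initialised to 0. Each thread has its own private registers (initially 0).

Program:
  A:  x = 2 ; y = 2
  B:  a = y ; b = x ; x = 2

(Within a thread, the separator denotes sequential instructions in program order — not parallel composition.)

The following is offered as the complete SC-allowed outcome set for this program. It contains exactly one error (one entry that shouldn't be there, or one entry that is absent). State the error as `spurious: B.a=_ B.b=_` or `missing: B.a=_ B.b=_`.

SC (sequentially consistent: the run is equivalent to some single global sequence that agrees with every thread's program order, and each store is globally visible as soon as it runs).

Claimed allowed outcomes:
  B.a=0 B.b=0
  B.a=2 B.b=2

missing: B.a=0 B.b=2

outcome vector order: (B.a,B.b)
[SC] allowed = {(0,0); (0,2); (2,2)}
SC∖claimed = {(0,2)}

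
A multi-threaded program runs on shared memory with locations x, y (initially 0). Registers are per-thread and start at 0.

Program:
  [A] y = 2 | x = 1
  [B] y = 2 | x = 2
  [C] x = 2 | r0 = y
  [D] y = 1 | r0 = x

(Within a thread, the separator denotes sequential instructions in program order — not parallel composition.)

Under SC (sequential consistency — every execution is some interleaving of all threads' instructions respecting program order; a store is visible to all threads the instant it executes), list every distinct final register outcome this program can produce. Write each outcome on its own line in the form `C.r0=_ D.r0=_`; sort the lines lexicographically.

C.r0=0 D.r0=1
C.r0=0 D.r0=2
C.r0=1 D.r0=0
C.r0=1 D.r0=1
C.r0=1 D.r0=2
C.r0=2 D.r0=0
C.r0=2 D.r0=1
C.r0=2 D.r0=2

outcome vector order: (C.r0,D.r0)
|SC outcomes| = 8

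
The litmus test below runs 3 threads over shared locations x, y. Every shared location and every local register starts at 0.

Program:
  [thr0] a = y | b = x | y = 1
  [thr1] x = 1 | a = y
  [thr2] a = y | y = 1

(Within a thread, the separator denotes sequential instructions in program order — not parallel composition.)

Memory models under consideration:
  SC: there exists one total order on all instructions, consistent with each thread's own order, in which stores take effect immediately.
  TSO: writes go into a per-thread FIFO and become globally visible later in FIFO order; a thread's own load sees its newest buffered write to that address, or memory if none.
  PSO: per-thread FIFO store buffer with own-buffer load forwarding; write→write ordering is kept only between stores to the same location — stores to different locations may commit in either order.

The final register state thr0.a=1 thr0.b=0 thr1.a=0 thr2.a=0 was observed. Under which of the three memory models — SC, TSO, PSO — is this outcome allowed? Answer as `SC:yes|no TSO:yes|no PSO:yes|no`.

outcome vector order: (thr0.a,thr0.b,thr1.a,thr2.a)
SC (11): (0,0,0,0); (0,0,0,1); (0,0,1,0); (0,0,1,1); (0,1,0,0); (0,1,0,1); (0,1,1,0); (0,1,1,1); (1,0,1,0); (1,1,0,0); (1,1,1,0)
TSO (12): (0,0,0,0); (0,0,0,1); (0,0,1,0); (0,0,1,1); (0,1,0,0); (0,1,0,1); (0,1,1,0); (0,1,1,1); (1,0,0,0); (1,0,1,0); (1,1,0,0); (1,1,1,0)
PSO (12): (0,0,0,0); (0,0,0,1); (0,0,1,0); (0,0,1,1); (0,1,0,0); (0,1,0,1); (0,1,1,0); (0,1,1,1); (1,0,0,0); (1,0,1,0); (1,1,0,0); (1,1,1,0)
target (1,0,0,0) ∈ {TSO,PSO}

SC:no TSO:yes PSO:yes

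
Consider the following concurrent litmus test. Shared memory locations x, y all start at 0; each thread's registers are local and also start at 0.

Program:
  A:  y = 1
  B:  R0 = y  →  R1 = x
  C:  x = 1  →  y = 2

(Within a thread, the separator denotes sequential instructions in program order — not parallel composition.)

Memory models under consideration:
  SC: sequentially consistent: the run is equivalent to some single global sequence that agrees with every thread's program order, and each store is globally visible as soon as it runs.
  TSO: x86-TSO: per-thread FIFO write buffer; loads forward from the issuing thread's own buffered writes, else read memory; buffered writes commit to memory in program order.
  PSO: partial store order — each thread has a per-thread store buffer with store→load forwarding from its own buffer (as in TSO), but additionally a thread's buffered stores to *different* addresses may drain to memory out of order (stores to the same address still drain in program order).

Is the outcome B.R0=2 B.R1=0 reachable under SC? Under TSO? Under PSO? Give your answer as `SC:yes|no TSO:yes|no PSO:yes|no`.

outcome vector order: (B.R0,B.R1)
SC: 5 outcomes — {0/0 0/1 1/0 1/1 2/1}
TSO: 5 outcomes — {0/0 0/1 1/0 1/1 2/1}
PSO: 6 outcomes — {0/0 0/1 1/0 1/1 2/0 2/1}
target 2/0 ∈ {PSO}

SC:no TSO:no PSO:yes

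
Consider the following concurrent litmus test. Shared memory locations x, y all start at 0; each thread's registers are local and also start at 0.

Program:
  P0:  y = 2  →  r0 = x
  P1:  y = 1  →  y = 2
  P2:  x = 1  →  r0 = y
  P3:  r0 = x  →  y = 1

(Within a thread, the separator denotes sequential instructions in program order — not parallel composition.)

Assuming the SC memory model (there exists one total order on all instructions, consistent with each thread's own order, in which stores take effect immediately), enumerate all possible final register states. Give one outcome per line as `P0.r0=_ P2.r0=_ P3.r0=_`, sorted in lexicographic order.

outcome vector order: (P0.r0,P2.r0,P3.r0)
|SC outcomes| = 10

P0.r0=0 P2.r0=1 P3.r0=0
P0.r0=0 P2.r0=1 P3.r0=1
P0.r0=0 P2.r0=2 P3.r0=0
P0.r0=0 P2.r0=2 P3.r0=1
P0.r0=1 P2.r0=0 P3.r0=0
P0.r0=1 P2.r0=0 P3.r0=1
P0.r0=1 P2.r0=1 P3.r0=0
P0.r0=1 P2.r0=1 P3.r0=1
P0.r0=1 P2.r0=2 P3.r0=0
P0.r0=1 P2.r0=2 P3.r0=1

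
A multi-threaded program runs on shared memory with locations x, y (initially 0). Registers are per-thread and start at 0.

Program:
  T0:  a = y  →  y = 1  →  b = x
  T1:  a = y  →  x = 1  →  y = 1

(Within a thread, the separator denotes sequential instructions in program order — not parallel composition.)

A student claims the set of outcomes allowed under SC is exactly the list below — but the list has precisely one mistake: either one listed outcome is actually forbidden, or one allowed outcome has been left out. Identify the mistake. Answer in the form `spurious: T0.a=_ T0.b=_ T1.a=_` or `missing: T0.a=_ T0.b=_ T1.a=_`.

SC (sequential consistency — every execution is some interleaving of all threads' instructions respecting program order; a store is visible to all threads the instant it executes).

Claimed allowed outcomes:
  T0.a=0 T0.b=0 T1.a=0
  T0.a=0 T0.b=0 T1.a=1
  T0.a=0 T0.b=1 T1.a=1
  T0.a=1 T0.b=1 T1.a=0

missing: T0.a=0 T0.b=1 T1.a=0

outcome vector order: (T0.a,T0.b,T1.a)
SC (5): 000, 001, 010, 011, 110
SC∖claimed = {010}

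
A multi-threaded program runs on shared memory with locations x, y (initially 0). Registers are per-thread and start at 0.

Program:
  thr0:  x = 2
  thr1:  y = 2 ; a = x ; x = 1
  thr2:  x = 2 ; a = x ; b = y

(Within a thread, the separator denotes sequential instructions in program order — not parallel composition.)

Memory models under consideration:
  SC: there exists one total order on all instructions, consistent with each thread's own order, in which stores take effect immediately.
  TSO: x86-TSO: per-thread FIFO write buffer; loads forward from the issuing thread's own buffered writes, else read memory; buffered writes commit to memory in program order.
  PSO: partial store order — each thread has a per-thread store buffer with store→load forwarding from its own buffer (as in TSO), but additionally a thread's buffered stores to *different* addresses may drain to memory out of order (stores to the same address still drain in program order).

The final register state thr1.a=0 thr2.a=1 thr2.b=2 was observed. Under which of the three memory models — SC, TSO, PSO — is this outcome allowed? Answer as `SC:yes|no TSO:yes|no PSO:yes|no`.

outcome vector order: (thr1.a,thr2.a,thr2.b)
SC (5): 0/1/2, 0/2/2, 2/1/2, 2/2/0, 2/2/2
TSO (6): 0/1/2, 0/2/0, 0/2/2, 2/1/2, 2/2/0, 2/2/2
PSO (8): 0/1/0, 0/1/2, 0/2/0, 0/2/2, 2/1/0, 2/1/2, 2/2/0, 2/2/2
target 0/1/2 ∈ {SC,TSO,PSO}

SC:yes TSO:yes PSO:yes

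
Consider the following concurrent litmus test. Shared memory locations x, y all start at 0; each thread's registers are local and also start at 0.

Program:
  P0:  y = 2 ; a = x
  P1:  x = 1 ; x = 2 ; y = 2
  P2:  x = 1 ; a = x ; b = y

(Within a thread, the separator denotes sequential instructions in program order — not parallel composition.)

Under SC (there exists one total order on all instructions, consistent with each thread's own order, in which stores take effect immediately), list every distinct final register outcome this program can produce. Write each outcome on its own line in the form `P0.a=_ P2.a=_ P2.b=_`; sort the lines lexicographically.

P0.a=0 P2.a=1 P2.b=2
P0.a=0 P2.a=2 P2.b=2
P0.a=1 P2.a=1 P2.b=0
P0.a=1 P2.a=1 P2.b=2
P0.a=1 P2.a=2 P2.b=2
P0.a=2 P2.a=1 P2.b=0
P0.a=2 P2.a=1 P2.b=2
P0.a=2 P2.a=2 P2.b=0
P0.a=2 P2.a=2 P2.b=2

outcome vector order: (P0.a,P2.a,P2.b)
|SC outcomes| = 9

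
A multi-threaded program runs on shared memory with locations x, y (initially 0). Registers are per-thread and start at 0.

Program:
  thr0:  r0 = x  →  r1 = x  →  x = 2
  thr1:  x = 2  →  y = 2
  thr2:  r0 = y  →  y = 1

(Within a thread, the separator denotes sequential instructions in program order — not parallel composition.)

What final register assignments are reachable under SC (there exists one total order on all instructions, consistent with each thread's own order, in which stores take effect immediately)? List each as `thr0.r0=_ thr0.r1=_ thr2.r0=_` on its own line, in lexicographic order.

thr0.r0=0 thr0.r1=0 thr2.r0=0
thr0.r0=0 thr0.r1=0 thr2.r0=2
thr0.r0=0 thr0.r1=2 thr2.r0=0
thr0.r0=0 thr0.r1=2 thr2.r0=2
thr0.r0=2 thr0.r1=2 thr2.r0=0
thr0.r0=2 thr0.r1=2 thr2.r0=2

outcome vector order: (thr0.r0,thr0.r1,thr2.r0)
|SC outcomes| = 6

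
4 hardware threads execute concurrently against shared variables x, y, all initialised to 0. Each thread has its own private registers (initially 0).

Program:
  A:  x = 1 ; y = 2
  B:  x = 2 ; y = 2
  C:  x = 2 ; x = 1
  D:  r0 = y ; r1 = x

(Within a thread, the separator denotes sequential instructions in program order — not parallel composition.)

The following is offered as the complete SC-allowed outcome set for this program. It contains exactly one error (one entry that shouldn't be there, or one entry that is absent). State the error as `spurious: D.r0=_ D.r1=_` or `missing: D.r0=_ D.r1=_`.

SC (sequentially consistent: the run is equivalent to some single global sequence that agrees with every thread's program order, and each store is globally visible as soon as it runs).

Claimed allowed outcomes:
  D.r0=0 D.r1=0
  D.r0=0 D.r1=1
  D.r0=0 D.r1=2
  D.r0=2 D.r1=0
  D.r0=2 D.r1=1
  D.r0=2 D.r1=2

outcome vector order: (D.r0,D.r1)
SC: 5 outcomes — {(0,0) (0,1) (0,2) (2,1) (2,2)}
claimed∖SC = {(2,0)}

spurious: D.r0=2 D.r1=0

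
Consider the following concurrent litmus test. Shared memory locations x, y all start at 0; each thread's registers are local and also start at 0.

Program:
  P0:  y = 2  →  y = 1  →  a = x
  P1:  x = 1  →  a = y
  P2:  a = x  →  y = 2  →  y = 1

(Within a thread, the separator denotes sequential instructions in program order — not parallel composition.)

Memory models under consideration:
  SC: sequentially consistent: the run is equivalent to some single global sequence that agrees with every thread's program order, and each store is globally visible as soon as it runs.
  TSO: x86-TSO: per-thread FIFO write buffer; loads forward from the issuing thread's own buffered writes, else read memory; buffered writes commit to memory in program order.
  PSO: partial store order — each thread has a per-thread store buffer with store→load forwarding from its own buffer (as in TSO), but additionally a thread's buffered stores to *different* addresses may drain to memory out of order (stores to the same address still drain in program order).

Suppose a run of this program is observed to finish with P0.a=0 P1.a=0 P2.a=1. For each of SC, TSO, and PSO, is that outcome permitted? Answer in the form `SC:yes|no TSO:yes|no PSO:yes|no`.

outcome vector order: (P0.a,P1.a,P2.a)
[SC] allowed = {0/1/0 0/1/1 0/2/0 0/2/1 1/0/0 1/0/1 1/1/0 1/1/1 1/2/0 1/2/1}
[TSO] allowed = {0/0/0 0/0/1 0/1/0 0/1/1 0/2/0 0/2/1 1/0/0 1/0/1 1/1/0 1/1/1 1/2/0 1/2/1}
[PSO] allowed = {0/0/0 0/0/1 0/1/0 0/1/1 0/2/0 0/2/1 1/0/0 1/0/1 1/1/0 1/1/1 1/2/0 1/2/1}
target 0/0/1 ∈ {TSO,PSO}

SC:no TSO:yes PSO:yes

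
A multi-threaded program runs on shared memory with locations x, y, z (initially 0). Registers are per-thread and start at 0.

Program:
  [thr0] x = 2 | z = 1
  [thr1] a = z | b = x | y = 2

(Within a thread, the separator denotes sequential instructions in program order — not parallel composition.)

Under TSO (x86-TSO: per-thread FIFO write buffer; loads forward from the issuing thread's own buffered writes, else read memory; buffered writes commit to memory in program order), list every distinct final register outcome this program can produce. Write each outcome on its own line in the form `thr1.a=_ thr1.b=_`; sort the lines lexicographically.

outcome vector order: (thr1.a,thr1.b)
|TSO outcomes| = 3

thr1.a=0 thr1.b=0
thr1.a=0 thr1.b=2
thr1.a=1 thr1.b=2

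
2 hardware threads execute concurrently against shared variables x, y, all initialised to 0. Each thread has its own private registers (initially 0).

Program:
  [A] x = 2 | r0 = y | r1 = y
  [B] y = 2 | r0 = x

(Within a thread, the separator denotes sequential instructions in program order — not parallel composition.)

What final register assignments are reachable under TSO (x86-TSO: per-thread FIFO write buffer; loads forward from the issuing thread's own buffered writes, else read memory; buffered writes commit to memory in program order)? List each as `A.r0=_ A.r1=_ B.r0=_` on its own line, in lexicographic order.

A.r0=0 A.r1=0 B.r0=0
A.r0=0 A.r1=0 B.r0=2
A.r0=0 A.r1=2 B.r0=0
A.r0=0 A.r1=2 B.r0=2
A.r0=2 A.r1=2 B.r0=0
A.r0=2 A.r1=2 B.r0=2

outcome vector order: (A.r0,A.r1,B.r0)
|TSO outcomes| = 6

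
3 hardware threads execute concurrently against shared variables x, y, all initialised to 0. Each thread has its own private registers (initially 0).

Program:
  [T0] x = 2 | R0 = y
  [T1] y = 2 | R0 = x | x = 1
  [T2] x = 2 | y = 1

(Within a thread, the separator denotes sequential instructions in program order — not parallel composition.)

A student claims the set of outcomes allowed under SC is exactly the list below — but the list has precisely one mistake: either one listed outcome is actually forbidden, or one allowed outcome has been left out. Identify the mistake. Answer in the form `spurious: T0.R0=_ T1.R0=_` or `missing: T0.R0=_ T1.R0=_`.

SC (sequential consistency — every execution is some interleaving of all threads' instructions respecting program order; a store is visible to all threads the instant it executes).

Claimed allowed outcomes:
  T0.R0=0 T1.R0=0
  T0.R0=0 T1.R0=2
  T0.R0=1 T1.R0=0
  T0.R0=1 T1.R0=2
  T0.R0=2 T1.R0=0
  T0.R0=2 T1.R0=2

spurious: T0.R0=0 T1.R0=0

outcome vector order: (T0.R0,T1.R0)
SC: 5 outcomes — {(0,2), (1,0), (1,2), (2,0), (2,2)}
claimed∖SC = {(0,0)}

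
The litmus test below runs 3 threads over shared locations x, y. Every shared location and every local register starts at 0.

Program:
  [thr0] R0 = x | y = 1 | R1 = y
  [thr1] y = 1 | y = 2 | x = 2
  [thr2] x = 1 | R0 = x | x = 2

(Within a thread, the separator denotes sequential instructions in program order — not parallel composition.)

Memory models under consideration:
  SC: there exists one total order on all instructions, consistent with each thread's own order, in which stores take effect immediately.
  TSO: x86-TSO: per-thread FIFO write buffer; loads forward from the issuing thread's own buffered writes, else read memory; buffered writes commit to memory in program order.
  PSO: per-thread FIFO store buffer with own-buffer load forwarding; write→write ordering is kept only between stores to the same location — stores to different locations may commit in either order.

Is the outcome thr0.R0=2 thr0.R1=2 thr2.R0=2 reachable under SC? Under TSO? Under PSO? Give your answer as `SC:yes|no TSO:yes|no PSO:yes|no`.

SC:no TSO:no PSO:yes

outcome vector order: (thr0.R0,thr0.R1,thr2.R0)
under SC → 0/1/1 0/1/2 0/2/1 0/2/2 1/1/1 1/1/2 1/2/1 1/2/2 2/1/1 2/1/2 2/2/1
under TSO → 0/1/1 0/1/2 0/2/1 0/2/2 1/1/1 1/1/2 1/2/1 1/2/2 2/1/1 2/1/2 2/2/1
under PSO → 0/1/1 0/1/2 0/2/1 0/2/2 1/1/1 1/1/2 1/2/1 1/2/2 2/1/1 2/1/2 2/2/1 2/2/2
target 2/2/2 ∈ {PSO}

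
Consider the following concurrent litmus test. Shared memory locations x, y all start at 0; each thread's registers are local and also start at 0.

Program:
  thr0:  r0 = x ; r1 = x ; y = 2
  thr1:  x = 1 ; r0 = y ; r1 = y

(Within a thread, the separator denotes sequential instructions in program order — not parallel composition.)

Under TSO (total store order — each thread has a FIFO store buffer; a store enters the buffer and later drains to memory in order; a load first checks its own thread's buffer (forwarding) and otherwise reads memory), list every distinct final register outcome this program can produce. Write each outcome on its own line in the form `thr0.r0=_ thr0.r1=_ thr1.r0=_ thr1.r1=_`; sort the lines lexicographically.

outcome vector order: (thr0.r0,thr0.r1,thr1.r0,thr1.r1)
|TSO outcomes| = 9

thr0.r0=0 thr0.r1=0 thr1.r0=0 thr1.r1=0
thr0.r0=0 thr0.r1=0 thr1.r0=0 thr1.r1=2
thr0.r0=0 thr0.r1=0 thr1.r0=2 thr1.r1=2
thr0.r0=0 thr0.r1=1 thr1.r0=0 thr1.r1=0
thr0.r0=0 thr0.r1=1 thr1.r0=0 thr1.r1=2
thr0.r0=0 thr0.r1=1 thr1.r0=2 thr1.r1=2
thr0.r0=1 thr0.r1=1 thr1.r0=0 thr1.r1=0
thr0.r0=1 thr0.r1=1 thr1.r0=0 thr1.r1=2
thr0.r0=1 thr0.r1=1 thr1.r0=2 thr1.r1=2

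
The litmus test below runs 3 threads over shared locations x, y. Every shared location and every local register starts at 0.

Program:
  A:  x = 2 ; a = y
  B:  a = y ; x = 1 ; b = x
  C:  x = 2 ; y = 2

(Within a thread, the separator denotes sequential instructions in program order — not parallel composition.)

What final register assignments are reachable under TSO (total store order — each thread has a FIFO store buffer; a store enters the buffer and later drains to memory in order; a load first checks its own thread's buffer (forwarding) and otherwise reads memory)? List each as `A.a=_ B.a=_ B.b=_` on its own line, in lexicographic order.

A.a=0 B.a=0 B.b=1
A.a=0 B.a=0 B.b=2
A.a=0 B.a=2 B.b=1
A.a=0 B.a=2 B.b=2
A.a=2 B.a=0 B.b=1
A.a=2 B.a=0 B.b=2
A.a=2 B.a=2 B.b=1
A.a=2 B.a=2 B.b=2

outcome vector order: (A.a,B.a,B.b)
|TSO outcomes| = 8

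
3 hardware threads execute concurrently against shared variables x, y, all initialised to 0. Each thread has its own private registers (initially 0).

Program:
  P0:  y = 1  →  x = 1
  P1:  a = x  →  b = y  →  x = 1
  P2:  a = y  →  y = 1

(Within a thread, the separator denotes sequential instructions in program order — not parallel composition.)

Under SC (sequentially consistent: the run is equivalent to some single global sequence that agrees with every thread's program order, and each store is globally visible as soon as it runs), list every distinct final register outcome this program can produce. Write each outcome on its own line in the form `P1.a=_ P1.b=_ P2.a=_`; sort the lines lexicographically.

outcome vector order: (P1.a,P1.b,P2.a)
|SC outcomes| = 6

P1.a=0 P1.b=0 P2.a=0
P1.a=0 P1.b=0 P2.a=1
P1.a=0 P1.b=1 P2.a=0
P1.a=0 P1.b=1 P2.a=1
P1.a=1 P1.b=1 P2.a=0
P1.a=1 P1.b=1 P2.a=1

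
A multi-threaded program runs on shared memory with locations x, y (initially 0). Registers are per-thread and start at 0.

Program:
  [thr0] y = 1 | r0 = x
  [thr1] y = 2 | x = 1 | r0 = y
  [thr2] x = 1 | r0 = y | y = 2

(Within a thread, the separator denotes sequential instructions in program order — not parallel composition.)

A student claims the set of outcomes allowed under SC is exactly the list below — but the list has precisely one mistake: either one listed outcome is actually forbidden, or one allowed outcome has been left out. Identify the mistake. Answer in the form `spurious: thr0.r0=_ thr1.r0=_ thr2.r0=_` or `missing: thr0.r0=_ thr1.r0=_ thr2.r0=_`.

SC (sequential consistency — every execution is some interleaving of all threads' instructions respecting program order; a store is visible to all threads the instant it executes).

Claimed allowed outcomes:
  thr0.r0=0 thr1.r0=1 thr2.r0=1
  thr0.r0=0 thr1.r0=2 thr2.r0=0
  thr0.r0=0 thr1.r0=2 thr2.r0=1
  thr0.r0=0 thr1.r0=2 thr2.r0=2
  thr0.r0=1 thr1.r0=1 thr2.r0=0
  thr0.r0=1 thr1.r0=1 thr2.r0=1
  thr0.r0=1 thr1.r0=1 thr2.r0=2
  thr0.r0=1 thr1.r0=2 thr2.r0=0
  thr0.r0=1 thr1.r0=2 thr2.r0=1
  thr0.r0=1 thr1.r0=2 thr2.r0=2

outcome vector order: (thr0.r0,thr1.r0,thr2.r0)
under SC → 0/1/1; 0/2/1; 0/2/2; 1/1/0; 1/1/1; 1/1/2; 1/2/0; 1/2/1; 1/2/2
claimed∖SC = {0/2/0}

spurious: thr0.r0=0 thr1.r0=2 thr2.r0=0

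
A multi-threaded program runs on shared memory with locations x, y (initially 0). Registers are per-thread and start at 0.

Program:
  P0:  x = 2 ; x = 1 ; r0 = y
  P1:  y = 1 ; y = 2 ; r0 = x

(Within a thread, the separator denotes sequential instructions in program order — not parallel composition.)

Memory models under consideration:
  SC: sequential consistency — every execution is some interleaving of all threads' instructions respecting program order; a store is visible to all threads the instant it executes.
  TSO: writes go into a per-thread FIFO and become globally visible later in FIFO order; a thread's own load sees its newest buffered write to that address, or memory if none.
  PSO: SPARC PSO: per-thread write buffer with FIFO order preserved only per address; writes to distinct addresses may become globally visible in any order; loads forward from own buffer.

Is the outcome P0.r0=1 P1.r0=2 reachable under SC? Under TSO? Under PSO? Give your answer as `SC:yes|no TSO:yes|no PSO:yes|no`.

outcome vector order: (P0.r0,P1.r0)
under SC → (0,1), (1,1), (2,0), (2,1), (2,2)
under TSO → (0,0), (0,1), (0,2), (1,0), (1,1), (1,2), (2,0), (2,1), (2,2)
under PSO → (0,0), (0,1), (0,2), (1,0), (1,1), (1,2), (2,0), (2,1), (2,2)
target (1,2) ∈ {TSO,PSO}

SC:no TSO:yes PSO:yes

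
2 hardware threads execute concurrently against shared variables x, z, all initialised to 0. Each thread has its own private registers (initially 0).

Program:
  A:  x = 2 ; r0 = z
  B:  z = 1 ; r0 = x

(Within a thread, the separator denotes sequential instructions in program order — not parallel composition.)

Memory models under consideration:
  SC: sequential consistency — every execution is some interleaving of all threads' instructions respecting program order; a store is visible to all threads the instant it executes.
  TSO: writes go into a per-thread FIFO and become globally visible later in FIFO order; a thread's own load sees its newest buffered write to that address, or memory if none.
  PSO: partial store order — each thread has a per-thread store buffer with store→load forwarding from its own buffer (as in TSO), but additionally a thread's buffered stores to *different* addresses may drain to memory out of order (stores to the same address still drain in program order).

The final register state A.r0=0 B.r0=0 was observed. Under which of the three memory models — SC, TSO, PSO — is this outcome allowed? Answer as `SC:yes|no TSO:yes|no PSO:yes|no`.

outcome vector order: (A.r0,B.r0)
under SC → <0 2>, <1 0>, <1 2>
under TSO → <0 0>, <0 2>, <1 0>, <1 2>
under PSO → <0 0>, <0 2>, <1 0>, <1 2>
target <0 0> ∈ {TSO,PSO}

SC:no TSO:yes PSO:yes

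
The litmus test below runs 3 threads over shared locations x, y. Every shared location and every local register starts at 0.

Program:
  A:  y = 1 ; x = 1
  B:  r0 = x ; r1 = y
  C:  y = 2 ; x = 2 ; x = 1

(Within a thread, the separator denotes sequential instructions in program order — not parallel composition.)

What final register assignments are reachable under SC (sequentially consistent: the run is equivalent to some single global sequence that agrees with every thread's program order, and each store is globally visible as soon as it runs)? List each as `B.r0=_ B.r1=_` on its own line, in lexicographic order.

B.r0=0 B.r1=0
B.r0=0 B.r1=1
B.r0=0 B.r1=2
B.r0=1 B.r1=1
B.r0=1 B.r1=2
B.r0=2 B.r1=1
B.r0=2 B.r1=2

outcome vector order: (B.r0,B.r1)
|SC outcomes| = 7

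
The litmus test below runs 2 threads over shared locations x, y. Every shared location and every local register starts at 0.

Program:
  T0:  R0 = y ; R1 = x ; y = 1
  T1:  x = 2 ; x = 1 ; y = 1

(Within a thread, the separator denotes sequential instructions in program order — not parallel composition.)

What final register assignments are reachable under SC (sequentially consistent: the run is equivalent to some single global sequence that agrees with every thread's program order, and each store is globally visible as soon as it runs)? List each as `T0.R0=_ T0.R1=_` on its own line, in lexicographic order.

outcome vector order: (T0.R0,T0.R1)
|SC outcomes| = 4

T0.R0=0 T0.R1=0
T0.R0=0 T0.R1=1
T0.R0=0 T0.R1=2
T0.R0=1 T0.R1=1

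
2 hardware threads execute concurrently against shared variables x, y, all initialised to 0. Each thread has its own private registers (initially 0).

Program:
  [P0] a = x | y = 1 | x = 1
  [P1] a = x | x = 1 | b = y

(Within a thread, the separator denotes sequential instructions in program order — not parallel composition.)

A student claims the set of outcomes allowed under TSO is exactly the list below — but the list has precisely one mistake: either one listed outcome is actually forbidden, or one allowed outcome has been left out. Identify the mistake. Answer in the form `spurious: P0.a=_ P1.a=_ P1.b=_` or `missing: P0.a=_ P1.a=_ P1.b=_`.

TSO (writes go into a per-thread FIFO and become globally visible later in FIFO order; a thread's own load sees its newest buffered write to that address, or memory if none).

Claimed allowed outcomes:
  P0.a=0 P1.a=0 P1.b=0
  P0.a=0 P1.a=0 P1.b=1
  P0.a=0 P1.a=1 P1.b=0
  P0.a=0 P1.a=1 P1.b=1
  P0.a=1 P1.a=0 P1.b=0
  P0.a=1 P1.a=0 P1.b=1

outcome vector order: (P0.a,P1.a,P1.b)
under TSO → 0/0/0; 0/0/1; 0/1/1; 1/0/0; 1/0/1
claimed∖TSO = {0/1/0}

spurious: P0.a=0 P1.a=1 P1.b=0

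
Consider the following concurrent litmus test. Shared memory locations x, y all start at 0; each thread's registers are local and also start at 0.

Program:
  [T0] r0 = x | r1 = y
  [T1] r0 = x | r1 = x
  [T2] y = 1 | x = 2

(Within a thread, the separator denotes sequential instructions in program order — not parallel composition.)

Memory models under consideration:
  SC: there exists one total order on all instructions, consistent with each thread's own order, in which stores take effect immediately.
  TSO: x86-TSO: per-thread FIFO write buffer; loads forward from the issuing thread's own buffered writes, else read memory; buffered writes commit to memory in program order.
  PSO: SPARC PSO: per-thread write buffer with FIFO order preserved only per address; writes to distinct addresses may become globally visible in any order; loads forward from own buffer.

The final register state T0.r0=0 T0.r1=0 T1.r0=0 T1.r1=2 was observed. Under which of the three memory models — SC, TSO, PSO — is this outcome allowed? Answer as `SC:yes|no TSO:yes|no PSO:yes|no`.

outcome vector order: (T0.r0,T0.r1,T1.r0,T1.r1)
SC (9): 0000, 0002, 0022, 0100, 0102, 0122, 2100, 2102, 2122
TSO (9): 0000, 0002, 0022, 0100, 0102, 0122, 2100, 2102, 2122
PSO (12): 0000, 0002, 0022, 0100, 0102, 0122, 2000, 2002, 2022, 2100, 2102, 2122
target 0002 ∈ {SC,TSO,PSO}

SC:yes TSO:yes PSO:yes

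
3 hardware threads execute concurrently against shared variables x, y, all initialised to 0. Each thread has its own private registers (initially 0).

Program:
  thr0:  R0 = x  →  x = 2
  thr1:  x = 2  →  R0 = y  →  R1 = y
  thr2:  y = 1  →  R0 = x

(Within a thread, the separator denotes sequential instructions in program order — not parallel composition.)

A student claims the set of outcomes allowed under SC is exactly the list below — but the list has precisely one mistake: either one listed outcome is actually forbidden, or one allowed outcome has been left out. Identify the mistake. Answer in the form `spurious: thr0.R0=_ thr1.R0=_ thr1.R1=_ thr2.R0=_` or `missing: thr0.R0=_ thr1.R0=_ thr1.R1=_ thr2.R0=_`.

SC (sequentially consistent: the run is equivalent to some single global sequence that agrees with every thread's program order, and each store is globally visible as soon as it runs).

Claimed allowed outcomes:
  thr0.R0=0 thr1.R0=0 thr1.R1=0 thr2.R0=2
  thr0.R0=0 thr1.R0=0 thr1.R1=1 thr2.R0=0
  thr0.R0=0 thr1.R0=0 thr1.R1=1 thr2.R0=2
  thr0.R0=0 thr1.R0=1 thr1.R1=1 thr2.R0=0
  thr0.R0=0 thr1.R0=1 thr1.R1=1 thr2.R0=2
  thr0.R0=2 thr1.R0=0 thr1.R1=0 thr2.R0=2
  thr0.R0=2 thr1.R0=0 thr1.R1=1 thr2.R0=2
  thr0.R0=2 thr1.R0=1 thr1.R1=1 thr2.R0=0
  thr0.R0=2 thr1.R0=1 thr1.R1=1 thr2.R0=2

outcome vector order: (thr0.R0,thr1.R0,thr1.R1,thr2.R0)
under SC → 0/0/0/2 0/0/1/2 0/1/1/0 0/1/1/2 2/0/0/2 2/0/1/2 2/1/1/0 2/1/1/2
claimed∖SC = {0/0/1/0}

spurious: thr0.R0=0 thr1.R0=0 thr1.R1=1 thr2.R0=0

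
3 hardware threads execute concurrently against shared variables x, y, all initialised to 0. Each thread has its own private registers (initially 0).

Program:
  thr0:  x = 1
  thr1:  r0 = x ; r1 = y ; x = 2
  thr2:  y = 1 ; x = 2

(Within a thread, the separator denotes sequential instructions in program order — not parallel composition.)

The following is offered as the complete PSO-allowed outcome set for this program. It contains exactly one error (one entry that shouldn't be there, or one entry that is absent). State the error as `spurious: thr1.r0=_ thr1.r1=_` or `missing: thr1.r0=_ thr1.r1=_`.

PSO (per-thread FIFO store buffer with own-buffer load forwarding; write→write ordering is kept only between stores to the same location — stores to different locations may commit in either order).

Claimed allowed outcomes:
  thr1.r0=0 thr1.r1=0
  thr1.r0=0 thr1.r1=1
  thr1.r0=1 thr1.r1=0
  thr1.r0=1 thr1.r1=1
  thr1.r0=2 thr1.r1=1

missing: thr1.r0=2 thr1.r1=0

outcome vector order: (thr1.r0,thr1.r1)
PSO (6): <0 0>, <0 1>, <1 0>, <1 1>, <2 0>, <2 1>
PSO∖claimed = {<2 0>}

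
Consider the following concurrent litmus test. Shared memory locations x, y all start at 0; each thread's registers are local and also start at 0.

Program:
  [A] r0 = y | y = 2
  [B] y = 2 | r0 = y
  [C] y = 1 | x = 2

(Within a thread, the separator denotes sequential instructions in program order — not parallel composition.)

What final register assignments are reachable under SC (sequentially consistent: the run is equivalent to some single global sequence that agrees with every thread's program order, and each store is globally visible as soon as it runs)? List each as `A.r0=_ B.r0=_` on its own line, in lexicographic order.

outcome vector order: (A.r0,B.r0)
|SC outcomes| = 6

A.r0=0 B.r0=1
A.r0=0 B.r0=2
A.r0=1 B.r0=1
A.r0=1 B.r0=2
A.r0=2 B.r0=1
A.r0=2 B.r0=2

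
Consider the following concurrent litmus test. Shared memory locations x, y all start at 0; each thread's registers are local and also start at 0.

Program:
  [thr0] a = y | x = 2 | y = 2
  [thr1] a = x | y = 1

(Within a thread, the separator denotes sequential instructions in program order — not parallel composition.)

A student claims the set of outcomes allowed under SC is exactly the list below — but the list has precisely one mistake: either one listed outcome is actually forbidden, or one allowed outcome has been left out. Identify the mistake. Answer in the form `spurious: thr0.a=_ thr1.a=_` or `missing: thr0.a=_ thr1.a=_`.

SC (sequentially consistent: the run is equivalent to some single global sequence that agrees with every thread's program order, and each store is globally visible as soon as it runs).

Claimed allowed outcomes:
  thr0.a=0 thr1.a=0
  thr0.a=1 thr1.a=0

missing: thr0.a=0 thr1.a=2

outcome vector order: (thr0.a,thr1.a)
SC: 3 outcomes — {(0,0); (0,2); (1,0)}
SC∖claimed = {(0,2)}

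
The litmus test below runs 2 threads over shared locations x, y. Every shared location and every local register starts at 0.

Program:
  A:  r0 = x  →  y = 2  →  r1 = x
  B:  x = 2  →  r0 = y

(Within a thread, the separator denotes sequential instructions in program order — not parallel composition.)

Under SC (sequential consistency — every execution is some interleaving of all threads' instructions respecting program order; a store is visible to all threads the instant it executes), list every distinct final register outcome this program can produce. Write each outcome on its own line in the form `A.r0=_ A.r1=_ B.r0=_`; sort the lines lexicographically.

A.r0=0 A.r1=0 B.r0=2
A.r0=0 A.r1=2 B.r0=0
A.r0=0 A.r1=2 B.r0=2
A.r0=2 A.r1=2 B.r0=0
A.r0=2 A.r1=2 B.r0=2

outcome vector order: (A.r0,A.r1,B.r0)
|SC outcomes| = 5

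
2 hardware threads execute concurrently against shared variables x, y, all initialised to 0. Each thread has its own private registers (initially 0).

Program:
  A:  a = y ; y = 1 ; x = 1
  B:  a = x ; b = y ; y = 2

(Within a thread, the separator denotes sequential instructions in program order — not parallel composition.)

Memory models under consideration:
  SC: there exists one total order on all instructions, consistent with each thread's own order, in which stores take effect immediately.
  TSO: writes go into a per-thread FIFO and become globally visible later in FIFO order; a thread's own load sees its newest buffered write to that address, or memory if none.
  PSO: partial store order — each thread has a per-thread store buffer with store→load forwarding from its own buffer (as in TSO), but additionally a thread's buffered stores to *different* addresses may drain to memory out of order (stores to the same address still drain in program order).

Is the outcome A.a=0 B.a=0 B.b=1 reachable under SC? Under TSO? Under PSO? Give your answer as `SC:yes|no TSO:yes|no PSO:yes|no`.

SC:yes TSO:yes PSO:yes

outcome vector order: (A.a,B.a,B.b)
SC: 4 outcomes — {000 001 011 200}
TSO: 4 outcomes — {000 001 011 200}
PSO: 5 outcomes — {000 001 010 011 200}
target 001 ∈ {SC,TSO,PSO}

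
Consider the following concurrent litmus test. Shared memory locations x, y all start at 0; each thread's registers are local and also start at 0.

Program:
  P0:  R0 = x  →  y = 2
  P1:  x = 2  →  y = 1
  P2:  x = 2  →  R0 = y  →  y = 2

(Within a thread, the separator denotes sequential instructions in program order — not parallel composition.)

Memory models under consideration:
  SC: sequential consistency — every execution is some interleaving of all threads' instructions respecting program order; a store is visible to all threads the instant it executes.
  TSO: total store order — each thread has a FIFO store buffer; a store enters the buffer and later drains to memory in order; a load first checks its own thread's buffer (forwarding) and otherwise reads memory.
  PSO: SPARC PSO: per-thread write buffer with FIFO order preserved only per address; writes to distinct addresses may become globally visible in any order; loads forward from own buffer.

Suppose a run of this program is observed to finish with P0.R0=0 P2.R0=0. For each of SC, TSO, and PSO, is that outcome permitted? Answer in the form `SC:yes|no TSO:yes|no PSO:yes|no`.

SC:yes TSO:yes PSO:yes

outcome vector order: (P0.R0,P2.R0)
SC: 6 outcomes — {(0,0) (0,1) (0,2) (2,0) (2,1) (2,2)}
TSO: 6 outcomes — {(0,0) (0,1) (0,2) (2,0) (2,1) (2,2)}
PSO: 6 outcomes — {(0,0) (0,1) (0,2) (2,0) (2,1) (2,2)}
target (0,0) ∈ {SC,TSO,PSO}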